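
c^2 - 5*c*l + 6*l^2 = (c - 3*l)*(c - 2*l)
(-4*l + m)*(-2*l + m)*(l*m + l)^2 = 8*l^4*m^2 + 16*l^4*m + 8*l^4 - 6*l^3*m^3 - 12*l^3*m^2 - 6*l^3*m + l^2*m^4 + 2*l^2*m^3 + l^2*m^2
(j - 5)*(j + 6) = j^2 + j - 30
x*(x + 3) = x^2 + 3*x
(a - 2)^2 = a^2 - 4*a + 4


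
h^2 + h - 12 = (h - 3)*(h + 4)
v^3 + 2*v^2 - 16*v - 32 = (v - 4)*(v + 2)*(v + 4)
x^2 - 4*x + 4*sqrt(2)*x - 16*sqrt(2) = (x - 4)*(x + 4*sqrt(2))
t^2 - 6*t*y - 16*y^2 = (t - 8*y)*(t + 2*y)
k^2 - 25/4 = (k - 5/2)*(k + 5/2)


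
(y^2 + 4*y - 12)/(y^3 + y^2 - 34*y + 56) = (y + 6)/(y^2 + 3*y - 28)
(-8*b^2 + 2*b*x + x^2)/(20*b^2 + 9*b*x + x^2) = (-2*b + x)/(5*b + x)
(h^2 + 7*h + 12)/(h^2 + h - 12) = (h + 3)/(h - 3)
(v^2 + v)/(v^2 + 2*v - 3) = v*(v + 1)/(v^2 + 2*v - 3)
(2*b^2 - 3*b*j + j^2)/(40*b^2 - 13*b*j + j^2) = (2*b^2 - 3*b*j + j^2)/(40*b^2 - 13*b*j + j^2)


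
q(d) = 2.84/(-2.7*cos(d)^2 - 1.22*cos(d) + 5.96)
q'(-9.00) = -0.19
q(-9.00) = 0.59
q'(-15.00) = -0.19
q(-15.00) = 0.53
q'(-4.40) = 0.03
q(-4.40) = 0.47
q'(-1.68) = 0.05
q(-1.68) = 0.47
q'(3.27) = -0.07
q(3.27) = 0.63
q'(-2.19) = -0.13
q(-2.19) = 0.49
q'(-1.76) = 0.02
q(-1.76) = 0.47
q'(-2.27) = -0.15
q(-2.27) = 0.50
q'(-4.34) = 0.05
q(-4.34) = 0.47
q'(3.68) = -0.20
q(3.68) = 0.57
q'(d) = 2.84*(-5.4*sin(d)*cos(d) - 1.22*sin(d))/(-2.7*cos(d)^2 - 1.22*cos(d) + 5.96)^2 = -(15.336*cos(d) + 3.4648)*sin(d)/(2.7*cos(d)^2 + 1.22*cos(d) - 5.96)^2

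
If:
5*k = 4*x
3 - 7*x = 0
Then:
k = 12/35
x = 3/7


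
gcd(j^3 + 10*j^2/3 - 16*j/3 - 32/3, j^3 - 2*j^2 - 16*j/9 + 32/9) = j^2 - 2*j/3 - 8/3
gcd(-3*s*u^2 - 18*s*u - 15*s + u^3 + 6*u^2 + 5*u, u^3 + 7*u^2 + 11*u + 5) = u^2 + 6*u + 5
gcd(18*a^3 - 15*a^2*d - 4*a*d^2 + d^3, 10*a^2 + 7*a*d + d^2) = 1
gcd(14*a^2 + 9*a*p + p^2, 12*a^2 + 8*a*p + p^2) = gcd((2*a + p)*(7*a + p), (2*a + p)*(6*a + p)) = 2*a + p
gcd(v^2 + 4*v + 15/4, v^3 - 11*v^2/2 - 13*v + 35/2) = v + 5/2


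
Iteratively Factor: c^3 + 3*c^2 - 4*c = (c + 4)*(c^2 - c) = c*(c + 4)*(c - 1)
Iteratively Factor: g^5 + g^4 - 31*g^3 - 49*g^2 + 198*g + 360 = (g + 4)*(g^4 - 3*g^3 - 19*g^2 + 27*g + 90) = (g - 3)*(g + 4)*(g^3 - 19*g - 30) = (g - 5)*(g - 3)*(g + 4)*(g^2 + 5*g + 6) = (g - 5)*(g - 3)*(g + 2)*(g + 4)*(g + 3)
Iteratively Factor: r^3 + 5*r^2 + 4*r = (r + 1)*(r^2 + 4*r) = (r + 1)*(r + 4)*(r)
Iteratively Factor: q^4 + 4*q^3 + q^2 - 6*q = (q)*(q^3 + 4*q^2 + q - 6) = q*(q + 3)*(q^2 + q - 2) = q*(q - 1)*(q + 3)*(q + 2)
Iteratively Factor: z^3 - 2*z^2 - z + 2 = (z - 2)*(z^2 - 1) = (z - 2)*(z - 1)*(z + 1)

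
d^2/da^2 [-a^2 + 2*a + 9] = -2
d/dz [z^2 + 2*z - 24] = 2*z + 2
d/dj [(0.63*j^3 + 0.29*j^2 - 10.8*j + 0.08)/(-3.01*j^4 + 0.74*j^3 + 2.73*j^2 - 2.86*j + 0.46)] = (1.8963*j^6 + 1.7458*j^5 - 96.0187*j^4 + 13.3436*j^3 + 29.3464*j^2 - 0.170000000000002*j - 4.7392)/(9.0601*j^8 - 4.4548*j^7 - 15.887*j^6 + 21.2576*j^5 + 0.4509*j^4 - 14.9348*j^3 + 10.6912*j^2 - 2.6312*j + 0.2116)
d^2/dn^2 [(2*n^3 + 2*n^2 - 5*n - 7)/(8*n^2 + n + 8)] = 42*(-22*n^3 - 80*n^2 + 56*n + 29)/(512*n^6 + 192*n^5 + 1560*n^4 + 385*n^3 + 1560*n^2 + 192*n + 512)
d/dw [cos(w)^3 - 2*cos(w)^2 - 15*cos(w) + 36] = (-3*cos(w)^2 + 4*cos(w) + 15)*sin(w)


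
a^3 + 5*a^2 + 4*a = a*(a + 1)*(a + 4)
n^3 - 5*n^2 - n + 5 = (n - 5)*(n - 1)*(n + 1)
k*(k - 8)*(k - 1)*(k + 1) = k^4 - 8*k^3 - k^2 + 8*k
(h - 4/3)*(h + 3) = h^2 + 5*h/3 - 4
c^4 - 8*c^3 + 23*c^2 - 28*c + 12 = (c - 3)*(c - 2)^2*(c - 1)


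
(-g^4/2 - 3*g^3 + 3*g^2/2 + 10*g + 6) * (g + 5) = -g^5/2 - 11*g^4/2 - 27*g^3/2 + 35*g^2/2 + 56*g + 30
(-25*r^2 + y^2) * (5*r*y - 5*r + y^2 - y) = -125*r^3*y + 125*r^3 - 25*r^2*y^2 + 25*r^2*y + 5*r*y^3 - 5*r*y^2 + y^4 - y^3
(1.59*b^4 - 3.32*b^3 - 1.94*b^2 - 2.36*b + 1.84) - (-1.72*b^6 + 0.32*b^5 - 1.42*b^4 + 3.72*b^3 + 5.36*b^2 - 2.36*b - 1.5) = 1.72*b^6 - 0.32*b^5 + 3.01*b^4 - 7.04*b^3 - 7.3*b^2 + 3.34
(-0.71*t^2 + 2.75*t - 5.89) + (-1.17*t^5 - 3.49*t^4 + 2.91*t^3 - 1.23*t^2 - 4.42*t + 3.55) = -1.17*t^5 - 3.49*t^4 + 2.91*t^3 - 1.94*t^2 - 1.67*t - 2.34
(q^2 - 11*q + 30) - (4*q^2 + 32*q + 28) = -3*q^2 - 43*q + 2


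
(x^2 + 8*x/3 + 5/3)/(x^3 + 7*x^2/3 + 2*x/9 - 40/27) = 9*(x + 1)/(9*x^2 + 6*x - 8)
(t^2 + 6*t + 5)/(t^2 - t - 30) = (t + 1)/(t - 6)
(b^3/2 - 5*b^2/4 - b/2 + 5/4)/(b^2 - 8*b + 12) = (2*b^3 - 5*b^2 - 2*b + 5)/(4*(b^2 - 8*b + 12))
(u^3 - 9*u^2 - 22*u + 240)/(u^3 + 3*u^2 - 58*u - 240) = (u - 6)/(u + 6)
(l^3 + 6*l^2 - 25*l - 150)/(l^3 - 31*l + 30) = (l + 5)/(l - 1)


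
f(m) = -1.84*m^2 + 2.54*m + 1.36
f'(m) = 2.54 - 3.68*m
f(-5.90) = -77.68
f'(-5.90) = 24.25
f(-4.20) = -41.77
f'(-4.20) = 18.00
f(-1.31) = -5.13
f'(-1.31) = 7.36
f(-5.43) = -66.68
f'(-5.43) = 22.52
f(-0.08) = 1.15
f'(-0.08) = 2.83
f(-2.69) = -18.79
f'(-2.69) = 12.44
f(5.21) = -35.35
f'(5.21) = -16.63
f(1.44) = 1.20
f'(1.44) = -2.76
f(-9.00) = -170.54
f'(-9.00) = 35.66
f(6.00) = -49.64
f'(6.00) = -19.54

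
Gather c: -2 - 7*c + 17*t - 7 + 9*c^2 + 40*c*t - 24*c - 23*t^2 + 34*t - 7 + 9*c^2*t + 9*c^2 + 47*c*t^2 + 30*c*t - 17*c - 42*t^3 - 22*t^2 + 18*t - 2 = c^2*(9*t + 18) + c*(47*t^2 + 70*t - 48) - 42*t^3 - 45*t^2 + 69*t - 18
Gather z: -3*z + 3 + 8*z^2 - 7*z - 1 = 8*z^2 - 10*z + 2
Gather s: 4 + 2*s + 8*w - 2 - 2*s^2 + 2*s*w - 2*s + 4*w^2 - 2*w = -2*s^2 + 2*s*w + 4*w^2 + 6*w + 2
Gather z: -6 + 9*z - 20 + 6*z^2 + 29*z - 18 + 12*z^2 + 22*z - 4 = 18*z^2 + 60*z - 48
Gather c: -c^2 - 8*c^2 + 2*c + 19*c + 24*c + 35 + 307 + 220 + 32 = -9*c^2 + 45*c + 594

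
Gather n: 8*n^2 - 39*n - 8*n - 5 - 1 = 8*n^2 - 47*n - 6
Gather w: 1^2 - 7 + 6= 0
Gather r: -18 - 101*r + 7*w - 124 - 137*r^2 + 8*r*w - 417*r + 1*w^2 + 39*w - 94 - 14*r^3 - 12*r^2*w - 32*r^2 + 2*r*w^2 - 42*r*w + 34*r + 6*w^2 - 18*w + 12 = -14*r^3 + r^2*(-12*w - 169) + r*(2*w^2 - 34*w - 484) + 7*w^2 + 28*w - 224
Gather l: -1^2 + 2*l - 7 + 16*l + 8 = 18*l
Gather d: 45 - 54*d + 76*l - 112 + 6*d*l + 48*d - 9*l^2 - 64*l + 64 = d*(6*l - 6) - 9*l^2 + 12*l - 3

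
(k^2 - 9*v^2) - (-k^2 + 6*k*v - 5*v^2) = 2*k^2 - 6*k*v - 4*v^2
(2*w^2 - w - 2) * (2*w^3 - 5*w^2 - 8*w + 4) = 4*w^5 - 12*w^4 - 15*w^3 + 26*w^2 + 12*w - 8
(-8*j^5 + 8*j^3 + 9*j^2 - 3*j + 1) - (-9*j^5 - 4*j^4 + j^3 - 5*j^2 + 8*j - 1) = j^5 + 4*j^4 + 7*j^3 + 14*j^2 - 11*j + 2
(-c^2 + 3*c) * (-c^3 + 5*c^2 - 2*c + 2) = c^5 - 8*c^4 + 17*c^3 - 8*c^2 + 6*c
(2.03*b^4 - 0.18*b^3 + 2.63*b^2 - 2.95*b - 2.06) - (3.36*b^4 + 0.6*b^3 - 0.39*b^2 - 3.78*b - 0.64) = -1.33*b^4 - 0.78*b^3 + 3.02*b^2 + 0.83*b - 1.42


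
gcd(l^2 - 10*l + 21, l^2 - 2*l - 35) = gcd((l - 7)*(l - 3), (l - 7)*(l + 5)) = l - 7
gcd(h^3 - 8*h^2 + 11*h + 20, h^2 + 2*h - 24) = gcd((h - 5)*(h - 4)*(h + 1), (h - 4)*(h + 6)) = h - 4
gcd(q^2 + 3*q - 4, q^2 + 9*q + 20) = q + 4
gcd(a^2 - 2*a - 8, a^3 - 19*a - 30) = a + 2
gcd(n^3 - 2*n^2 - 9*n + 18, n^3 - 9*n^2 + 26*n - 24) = n^2 - 5*n + 6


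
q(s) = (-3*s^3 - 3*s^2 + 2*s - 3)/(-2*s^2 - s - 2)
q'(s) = (4*s + 1)*(-3*s^3 - 3*s^2 + 2*s - 3)/(-2*s^2 - s - 2)^2 + (-9*s^2 - 6*s + 2)/(-2*s^2 - s - 2)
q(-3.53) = -3.61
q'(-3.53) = 1.78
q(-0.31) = 2.03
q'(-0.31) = -1.33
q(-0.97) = 1.73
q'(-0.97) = 1.93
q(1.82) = 2.62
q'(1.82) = 1.63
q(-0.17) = 1.81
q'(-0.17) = -1.77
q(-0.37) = 2.10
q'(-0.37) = -1.04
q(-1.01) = 1.65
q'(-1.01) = 2.02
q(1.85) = 2.67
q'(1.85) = 1.63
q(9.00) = 13.96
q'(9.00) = 1.53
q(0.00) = 1.50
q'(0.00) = -1.75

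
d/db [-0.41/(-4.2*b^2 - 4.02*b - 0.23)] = (-3.444*b - 1.6482)/(4.2*b^2 + 4.02*b + 0.23)^2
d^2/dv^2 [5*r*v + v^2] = 2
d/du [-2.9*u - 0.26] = -2.90000000000000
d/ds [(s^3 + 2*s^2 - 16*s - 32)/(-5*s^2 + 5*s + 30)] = (-s^2 + 6*s - 16)/(5*(s^2 - 6*s + 9))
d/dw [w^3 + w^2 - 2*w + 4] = 3*w^2 + 2*w - 2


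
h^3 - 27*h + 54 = (h - 3)^2*(h + 6)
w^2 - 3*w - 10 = (w - 5)*(w + 2)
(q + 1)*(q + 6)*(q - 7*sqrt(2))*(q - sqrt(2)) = q^4 - 8*sqrt(2)*q^3 + 7*q^3 - 56*sqrt(2)*q^2 + 20*q^2 - 48*sqrt(2)*q + 98*q + 84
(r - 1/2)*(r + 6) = r^2 + 11*r/2 - 3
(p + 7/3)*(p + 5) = p^2 + 22*p/3 + 35/3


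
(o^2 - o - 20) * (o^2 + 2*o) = o^4 + o^3 - 22*o^2 - 40*o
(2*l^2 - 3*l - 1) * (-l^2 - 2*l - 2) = -2*l^4 - l^3 + 3*l^2 + 8*l + 2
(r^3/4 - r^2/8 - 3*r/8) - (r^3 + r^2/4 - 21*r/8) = -3*r^3/4 - 3*r^2/8 + 9*r/4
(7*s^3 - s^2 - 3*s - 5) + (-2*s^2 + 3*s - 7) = 7*s^3 - 3*s^2 - 12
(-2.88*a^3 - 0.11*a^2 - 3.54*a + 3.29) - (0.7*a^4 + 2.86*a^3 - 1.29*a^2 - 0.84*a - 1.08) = -0.7*a^4 - 5.74*a^3 + 1.18*a^2 - 2.7*a + 4.37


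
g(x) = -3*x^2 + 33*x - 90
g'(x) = 33 - 6*x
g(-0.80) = -118.32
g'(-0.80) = 37.80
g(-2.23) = -178.51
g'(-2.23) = 46.38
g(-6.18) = -408.52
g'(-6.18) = 70.08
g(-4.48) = -298.05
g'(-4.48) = 59.88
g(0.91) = -62.45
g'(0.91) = 27.54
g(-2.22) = -178.05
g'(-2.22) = 46.32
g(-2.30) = -181.77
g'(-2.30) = 46.80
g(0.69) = -68.66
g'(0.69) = 28.86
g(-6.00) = -396.00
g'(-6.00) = 69.00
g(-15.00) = -1260.00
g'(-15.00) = 123.00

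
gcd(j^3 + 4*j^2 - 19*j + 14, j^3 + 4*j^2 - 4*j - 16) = j - 2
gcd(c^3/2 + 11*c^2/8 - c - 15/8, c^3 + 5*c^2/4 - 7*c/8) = 1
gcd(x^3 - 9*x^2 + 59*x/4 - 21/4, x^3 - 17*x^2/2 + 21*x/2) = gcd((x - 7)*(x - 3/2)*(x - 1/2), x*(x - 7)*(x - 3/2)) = x^2 - 17*x/2 + 21/2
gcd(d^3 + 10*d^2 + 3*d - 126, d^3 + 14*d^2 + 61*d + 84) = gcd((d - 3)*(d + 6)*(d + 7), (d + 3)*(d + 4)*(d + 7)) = d + 7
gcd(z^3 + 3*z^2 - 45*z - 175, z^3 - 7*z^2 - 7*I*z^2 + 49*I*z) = z - 7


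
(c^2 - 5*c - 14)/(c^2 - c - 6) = (c - 7)/(c - 3)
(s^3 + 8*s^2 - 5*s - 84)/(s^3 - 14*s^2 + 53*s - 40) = (s^3 + 8*s^2 - 5*s - 84)/(s^3 - 14*s^2 + 53*s - 40)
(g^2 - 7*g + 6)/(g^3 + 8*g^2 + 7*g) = (g^2 - 7*g + 6)/(g*(g^2 + 8*g + 7))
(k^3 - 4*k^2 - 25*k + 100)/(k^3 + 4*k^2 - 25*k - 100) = (k - 4)/(k + 4)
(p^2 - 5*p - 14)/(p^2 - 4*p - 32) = (-p^2 + 5*p + 14)/(-p^2 + 4*p + 32)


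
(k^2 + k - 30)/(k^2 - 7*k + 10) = (k + 6)/(k - 2)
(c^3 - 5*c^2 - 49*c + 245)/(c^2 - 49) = c - 5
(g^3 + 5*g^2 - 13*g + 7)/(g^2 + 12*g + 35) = (g^2 - 2*g + 1)/(g + 5)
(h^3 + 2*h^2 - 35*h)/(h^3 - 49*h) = (h - 5)/(h - 7)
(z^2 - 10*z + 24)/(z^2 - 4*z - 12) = (z - 4)/(z + 2)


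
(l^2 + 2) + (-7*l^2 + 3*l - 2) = -6*l^2 + 3*l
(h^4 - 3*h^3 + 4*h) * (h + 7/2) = h^5 + h^4/2 - 21*h^3/2 + 4*h^2 + 14*h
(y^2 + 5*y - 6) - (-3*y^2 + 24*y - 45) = 4*y^2 - 19*y + 39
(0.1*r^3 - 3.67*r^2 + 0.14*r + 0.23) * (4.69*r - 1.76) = 0.469*r^4 - 17.3883*r^3 + 7.1158*r^2 + 0.8323*r - 0.4048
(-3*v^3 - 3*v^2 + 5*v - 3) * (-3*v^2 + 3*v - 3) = 9*v^5 - 15*v^3 + 33*v^2 - 24*v + 9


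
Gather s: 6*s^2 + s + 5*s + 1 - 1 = 6*s^2 + 6*s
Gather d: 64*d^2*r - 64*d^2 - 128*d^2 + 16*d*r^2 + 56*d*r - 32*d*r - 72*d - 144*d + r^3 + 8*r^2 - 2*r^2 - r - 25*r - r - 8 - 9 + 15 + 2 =d^2*(64*r - 192) + d*(16*r^2 + 24*r - 216) + r^3 + 6*r^2 - 27*r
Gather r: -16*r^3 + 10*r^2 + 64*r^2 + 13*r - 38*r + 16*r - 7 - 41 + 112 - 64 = -16*r^3 + 74*r^2 - 9*r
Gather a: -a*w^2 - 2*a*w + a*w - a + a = a*(-w^2 - w)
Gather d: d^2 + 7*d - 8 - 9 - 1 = d^2 + 7*d - 18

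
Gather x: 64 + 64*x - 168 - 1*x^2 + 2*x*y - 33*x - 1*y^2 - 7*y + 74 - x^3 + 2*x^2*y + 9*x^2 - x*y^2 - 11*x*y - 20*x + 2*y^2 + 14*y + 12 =-x^3 + x^2*(2*y + 8) + x*(-y^2 - 9*y + 11) + y^2 + 7*y - 18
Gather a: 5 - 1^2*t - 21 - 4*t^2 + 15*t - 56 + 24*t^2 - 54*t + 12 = 20*t^2 - 40*t - 60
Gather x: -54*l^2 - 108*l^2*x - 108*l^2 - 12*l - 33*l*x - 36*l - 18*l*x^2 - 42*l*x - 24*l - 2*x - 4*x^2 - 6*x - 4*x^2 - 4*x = -162*l^2 - 72*l + x^2*(-18*l - 8) + x*(-108*l^2 - 75*l - 12)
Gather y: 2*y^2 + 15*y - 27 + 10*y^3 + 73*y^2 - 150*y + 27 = 10*y^3 + 75*y^2 - 135*y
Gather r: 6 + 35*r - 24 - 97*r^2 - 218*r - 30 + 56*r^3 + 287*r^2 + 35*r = 56*r^3 + 190*r^2 - 148*r - 48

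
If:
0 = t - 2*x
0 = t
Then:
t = 0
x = 0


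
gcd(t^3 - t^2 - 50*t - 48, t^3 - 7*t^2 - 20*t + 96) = t - 8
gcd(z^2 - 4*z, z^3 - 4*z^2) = z^2 - 4*z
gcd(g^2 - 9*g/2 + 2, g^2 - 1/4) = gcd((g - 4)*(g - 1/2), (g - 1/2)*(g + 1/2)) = g - 1/2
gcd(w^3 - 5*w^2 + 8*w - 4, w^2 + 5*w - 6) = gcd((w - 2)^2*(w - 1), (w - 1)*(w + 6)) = w - 1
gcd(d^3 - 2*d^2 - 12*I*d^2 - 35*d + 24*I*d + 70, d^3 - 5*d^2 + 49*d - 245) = d - 7*I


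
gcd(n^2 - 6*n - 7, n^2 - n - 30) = 1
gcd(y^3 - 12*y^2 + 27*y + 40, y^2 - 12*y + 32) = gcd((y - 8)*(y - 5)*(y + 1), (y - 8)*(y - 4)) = y - 8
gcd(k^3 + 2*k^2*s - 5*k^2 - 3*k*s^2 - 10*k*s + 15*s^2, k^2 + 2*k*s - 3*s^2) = -k^2 - 2*k*s + 3*s^2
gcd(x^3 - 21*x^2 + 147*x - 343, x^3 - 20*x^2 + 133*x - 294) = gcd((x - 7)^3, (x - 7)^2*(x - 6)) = x^2 - 14*x + 49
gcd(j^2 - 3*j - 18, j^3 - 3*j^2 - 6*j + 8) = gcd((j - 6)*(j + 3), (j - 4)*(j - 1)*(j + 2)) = 1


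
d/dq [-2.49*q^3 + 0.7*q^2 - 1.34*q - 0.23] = -7.47*q^2 + 1.4*q - 1.34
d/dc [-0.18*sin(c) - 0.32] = -0.18*cos(c)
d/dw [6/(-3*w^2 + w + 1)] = 6*(6*w - 1)/(-3*w^2 + w + 1)^2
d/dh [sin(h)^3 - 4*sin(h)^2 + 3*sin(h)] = (3*sin(h)^2 - 8*sin(h) + 3)*cos(h)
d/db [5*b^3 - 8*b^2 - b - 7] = 15*b^2 - 16*b - 1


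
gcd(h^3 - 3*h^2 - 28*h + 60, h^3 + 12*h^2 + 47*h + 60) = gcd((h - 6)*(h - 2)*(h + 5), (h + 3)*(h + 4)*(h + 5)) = h + 5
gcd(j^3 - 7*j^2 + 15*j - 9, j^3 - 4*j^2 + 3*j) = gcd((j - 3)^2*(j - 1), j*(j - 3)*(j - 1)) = j^2 - 4*j + 3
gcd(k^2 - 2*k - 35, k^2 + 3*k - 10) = k + 5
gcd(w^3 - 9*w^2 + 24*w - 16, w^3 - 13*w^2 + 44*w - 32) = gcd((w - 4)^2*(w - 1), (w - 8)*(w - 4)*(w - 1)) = w^2 - 5*w + 4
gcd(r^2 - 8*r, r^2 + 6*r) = r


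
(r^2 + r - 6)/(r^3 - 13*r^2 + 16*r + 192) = (r - 2)/(r^2 - 16*r + 64)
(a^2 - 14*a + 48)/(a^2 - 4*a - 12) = (a - 8)/(a + 2)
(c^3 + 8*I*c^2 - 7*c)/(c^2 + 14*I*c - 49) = c*(c + I)/(c + 7*I)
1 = 1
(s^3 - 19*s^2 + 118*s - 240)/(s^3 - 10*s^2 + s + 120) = (s - 6)/(s + 3)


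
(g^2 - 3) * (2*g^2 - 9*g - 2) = 2*g^4 - 9*g^3 - 8*g^2 + 27*g + 6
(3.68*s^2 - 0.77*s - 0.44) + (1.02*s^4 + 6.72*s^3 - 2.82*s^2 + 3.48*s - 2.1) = 1.02*s^4 + 6.72*s^3 + 0.86*s^2 + 2.71*s - 2.54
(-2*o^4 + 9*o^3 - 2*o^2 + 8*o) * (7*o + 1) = -14*o^5 + 61*o^4 - 5*o^3 + 54*o^2 + 8*o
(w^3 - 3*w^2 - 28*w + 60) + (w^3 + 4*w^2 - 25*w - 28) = 2*w^3 + w^2 - 53*w + 32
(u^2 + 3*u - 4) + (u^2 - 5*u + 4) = 2*u^2 - 2*u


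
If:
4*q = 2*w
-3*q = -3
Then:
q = 1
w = 2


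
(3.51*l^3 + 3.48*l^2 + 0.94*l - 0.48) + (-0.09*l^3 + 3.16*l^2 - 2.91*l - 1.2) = 3.42*l^3 + 6.64*l^2 - 1.97*l - 1.68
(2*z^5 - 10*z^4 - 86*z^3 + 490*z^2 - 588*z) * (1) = 2*z^5 - 10*z^4 - 86*z^3 + 490*z^2 - 588*z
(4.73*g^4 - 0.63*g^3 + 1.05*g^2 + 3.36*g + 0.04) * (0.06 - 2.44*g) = -11.5412*g^5 + 1.821*g^4 - 2.5998*g^3 - 8.1354*g^2 + 0.104*g + 0.0024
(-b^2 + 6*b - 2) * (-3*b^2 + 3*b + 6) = 3*b^4 - 21*b^3 + 18*b^2 + 30*b - 12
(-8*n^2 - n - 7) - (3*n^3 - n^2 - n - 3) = -3*n^3 - 7*n^2 - 4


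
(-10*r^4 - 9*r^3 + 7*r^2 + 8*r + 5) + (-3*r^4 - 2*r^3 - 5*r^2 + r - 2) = -13*r^4 - 11*r^3 + 2*r^2 + 9*r + 3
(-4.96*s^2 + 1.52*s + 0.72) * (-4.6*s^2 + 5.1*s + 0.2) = 22.816*s^4 - 32.288*s^3 + 3.448*s^2 + 3.976*s + 0.144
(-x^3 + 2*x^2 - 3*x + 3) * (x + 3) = -x^4 - x^3 + 3*x^2 - 6*x + 9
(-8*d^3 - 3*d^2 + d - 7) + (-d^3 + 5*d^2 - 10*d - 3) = -9*d^3 + 2*d^2 - 9*d - 10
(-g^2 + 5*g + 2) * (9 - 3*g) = 3*g^3 - 24*g^2 + 39*g + 18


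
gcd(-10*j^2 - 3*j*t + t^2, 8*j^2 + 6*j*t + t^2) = 2*j + t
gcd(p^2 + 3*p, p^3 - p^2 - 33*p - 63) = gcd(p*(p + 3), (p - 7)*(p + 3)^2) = p + 3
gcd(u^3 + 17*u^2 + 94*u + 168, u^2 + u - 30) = u + 6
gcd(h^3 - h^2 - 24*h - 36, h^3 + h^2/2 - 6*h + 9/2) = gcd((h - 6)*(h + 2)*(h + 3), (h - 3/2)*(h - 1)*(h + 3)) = h + 3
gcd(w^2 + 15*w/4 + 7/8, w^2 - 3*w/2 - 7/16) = w + 1/4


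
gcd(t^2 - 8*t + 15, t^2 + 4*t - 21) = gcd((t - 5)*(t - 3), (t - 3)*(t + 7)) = t - 3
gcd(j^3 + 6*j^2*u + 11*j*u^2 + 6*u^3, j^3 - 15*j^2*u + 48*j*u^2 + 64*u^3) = j + u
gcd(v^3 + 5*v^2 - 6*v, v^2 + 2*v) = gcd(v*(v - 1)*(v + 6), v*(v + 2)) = v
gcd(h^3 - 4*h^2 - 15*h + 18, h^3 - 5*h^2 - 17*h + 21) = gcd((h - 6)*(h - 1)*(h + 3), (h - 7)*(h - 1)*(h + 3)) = h^2 + 2*h - 3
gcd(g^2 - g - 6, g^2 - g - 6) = g^2 - g - 6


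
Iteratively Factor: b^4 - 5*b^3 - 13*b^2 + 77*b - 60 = (b + 4)*(b^3 - 9*b^2 + 23*b - 15) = (b - 3)*(b + 4)*(b^2 - 6*b + 5) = (b - 5)*(b - 3)*(b + 4)*(b - 1)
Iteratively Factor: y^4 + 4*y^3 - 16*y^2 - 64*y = (y)*(y^3 + 4*y^2 - 16*y - 64) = y*(y + 4)*(y^2 - 16) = y*(y - 4)*(y + 4)*(y + 4)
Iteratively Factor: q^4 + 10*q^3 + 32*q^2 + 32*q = (q + 2)*(q^3 + 8*q^2 + 16*q) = q*(q + 2)*(q^2 + 8*q + 16) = q*(q + 2)*(q + 4)*(q + 4)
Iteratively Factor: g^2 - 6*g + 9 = (g - 3)*(g - 3)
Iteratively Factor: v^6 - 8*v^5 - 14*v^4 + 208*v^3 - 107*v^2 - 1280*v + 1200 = (v + 3)*(v^5 - 11*v^4 + 19*v^3 + 151*v^2 - 560*v + 400) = (v - 1)*(v + 3)*(v^4 - 10*v^3 + 9*v^2 + 160*v - 400) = (v - 1)*(v + 3)*(v + 4)*(v^3 - 14*v^2 + 65*v - 100) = (v - 5)*(v - 1)*(v + 3)*(v + 4)*(v^2 - 9*v + 20) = (v - 5)*(v - 4)*(v - 1)*(v + 3)*(v + 4)*(v - 5)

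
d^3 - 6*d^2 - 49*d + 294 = (d - 7)*(d - 6)*(d + 7)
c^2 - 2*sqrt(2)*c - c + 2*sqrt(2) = (c - 1)*(c - 2*sqrt(2))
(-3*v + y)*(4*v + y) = -12*v^2 + v*y + y^2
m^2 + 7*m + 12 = (m + 3)*(m + 4)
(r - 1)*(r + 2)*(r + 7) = r^3 + 8*r^2 + 5*r - 14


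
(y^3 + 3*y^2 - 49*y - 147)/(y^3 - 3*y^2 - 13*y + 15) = (y^2 - 49)/(y^2 - 6*y + 5)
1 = 1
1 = 1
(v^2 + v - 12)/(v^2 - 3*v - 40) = (-v^2 - v + 12)/(-v^2 + 3*v + 40)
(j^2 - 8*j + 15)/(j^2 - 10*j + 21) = (j - 5)/(j - 7)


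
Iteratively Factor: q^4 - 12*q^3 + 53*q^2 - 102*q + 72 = (q - 2)*(q^3 - 10*q^2 + 33*q - 36) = (q - 3)*(q - 2)*(q^2 - 7*q + 12) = (q - 4)*(q - 3)*(q - 2)*(q - 3)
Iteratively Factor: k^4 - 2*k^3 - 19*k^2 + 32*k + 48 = (k + 4)*(k^3 - 6*k^2 + 5*k + 12) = (k - 3)*(k + 4)*(k^2 - 3*k - 4) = (k - 3)*(k + 1)*(k + 4)*(k - 4)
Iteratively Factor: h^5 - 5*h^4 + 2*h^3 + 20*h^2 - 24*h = (h - 2)*(h^4 - 3*h^3 - 4*h^2 + 12*h) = (h - 3)*(h - 2)*(h^3 - 4*h) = (h - 3)*(h - 2)*(h + 2)*(h^2 - 2*h) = (h - 3)*(h - 2)^2*(h + 2)*(h)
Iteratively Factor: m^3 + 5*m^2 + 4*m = (m + 4)*(m^2 + m) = (m + 1)*(m + 4)*(m)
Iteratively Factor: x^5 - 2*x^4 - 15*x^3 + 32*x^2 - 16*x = (x - 1)*(x^4 - x^3 - 16*x^2 + 16*x) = (x - 1)*(x + 4)*(x^3 - 5*x^2 + 4*x) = (x - 1)^2*(x + 4)*(x^2 - 4*x) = x*(x - 1)^2*(x + 4)*(x - 4)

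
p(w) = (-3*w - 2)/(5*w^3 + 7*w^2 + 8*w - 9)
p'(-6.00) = -0.00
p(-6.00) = -0.02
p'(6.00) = 0.00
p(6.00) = -0.01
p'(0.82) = 4.63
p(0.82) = -0.89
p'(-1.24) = 0.09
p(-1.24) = -0.10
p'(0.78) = 7.35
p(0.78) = -1.12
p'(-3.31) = -0.03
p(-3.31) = -0.06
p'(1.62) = 0.18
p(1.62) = -0.16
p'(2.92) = 0.03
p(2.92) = -0.05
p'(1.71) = 0.16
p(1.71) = -0.14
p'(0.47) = 7.00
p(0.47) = 1.07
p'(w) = (-3*w - 2)*(-15*w^2 - 14*w - 8)/(5*w^3 + 7*w^2 + 8*w - 9)^2 - 3/(5*w^3 + 7*w^2 + 8*w - 9) = (30*w^3 + 51*w^2 + 28*w + 43)/(25*w^6 + 70*w^5 + 129*w^4 + 22*w^3 - 62*w^2 - 144*w + 81)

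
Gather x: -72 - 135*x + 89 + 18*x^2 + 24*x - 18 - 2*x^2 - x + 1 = 16*x^2 - 112*x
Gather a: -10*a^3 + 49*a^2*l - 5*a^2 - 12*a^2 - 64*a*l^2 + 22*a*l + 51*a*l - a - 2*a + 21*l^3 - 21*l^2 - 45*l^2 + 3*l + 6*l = -10*a^3 + a^2*(49*l - 17) + a*(-64*l^2 + 73*l - 3) + 21*l^3 - 66*l^2 + 9*l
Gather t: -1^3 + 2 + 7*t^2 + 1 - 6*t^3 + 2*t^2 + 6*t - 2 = -6*t^3 + 9*t^2 + 6*t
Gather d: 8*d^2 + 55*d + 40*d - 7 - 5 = 8*d^2 + 95*d - 12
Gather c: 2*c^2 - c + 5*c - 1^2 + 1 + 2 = 2*c^2 + 4*c + 2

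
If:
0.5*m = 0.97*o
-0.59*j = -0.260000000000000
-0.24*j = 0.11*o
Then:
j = 0.44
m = -1.87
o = -0.96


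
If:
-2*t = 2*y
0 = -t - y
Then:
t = -y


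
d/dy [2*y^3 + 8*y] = 6*y^2 + 8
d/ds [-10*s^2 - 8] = -20*s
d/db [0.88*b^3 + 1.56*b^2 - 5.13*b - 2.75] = 2.64*b^2 + 3.12*b - 5.13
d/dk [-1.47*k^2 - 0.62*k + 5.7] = -2.94*k - 0.62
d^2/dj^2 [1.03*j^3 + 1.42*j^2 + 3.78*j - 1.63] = 6.18*j + 2.84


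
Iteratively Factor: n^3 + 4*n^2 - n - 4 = (n + 4)*(n^2 - 1) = (n + 1)*(n + 4)*(n - 1)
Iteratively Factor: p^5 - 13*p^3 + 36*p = (p + 2)*(p^4 - 2*p^3 - 9*p^2 + 18*p) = (p + 2)*(p + 3)*(p^3 - 5*p^2 + 6*p) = (p - 3)*(p + 2)*(p + 3)*(p^2 - 2*p) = (p - 3)*(p - 2)*(p + 2)*(p + 3)*(p)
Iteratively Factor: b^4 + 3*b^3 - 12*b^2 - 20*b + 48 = (b - 2)*(b^3 + 5*b^2 - 2*b - 24) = (b - 2)^2*(b^2 + 7*b + 12) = (b - 2)^2*(b + 3)*(b + 4)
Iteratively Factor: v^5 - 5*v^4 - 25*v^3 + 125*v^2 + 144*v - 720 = (v + 4)*(v^4 - 9*v^3 + 11*v^2 + 81*v - 180) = (v - 3)*(v + 4)*(v^3 - 6*v^2 - 7*v + 60) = (v - 5)*(v - 3)*(v + 4)*(v^2 - v - 12) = (v - 5)*(v - 3)*(v + 3)*(v + 4)*(v - 4)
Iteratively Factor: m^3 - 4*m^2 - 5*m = (m)*(m^2 - 4*m - 5) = m*(m - 5)*(m + 1)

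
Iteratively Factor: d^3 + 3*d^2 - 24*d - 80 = (d + 4)*(d^2 - d - 20) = (d - 5)*(d + 4)*(d + 4)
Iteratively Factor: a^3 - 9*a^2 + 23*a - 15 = (a - 3)*(a^2 - 6*a + 5) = (a - 3)*(a - 1)*(a - 5)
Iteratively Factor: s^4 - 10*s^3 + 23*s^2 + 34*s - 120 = (s - 4)*(s^3 - 6*s^2 - s + 30) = (s - 4)*(s - 3)*(s^2 - 3*s - 10) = (s - 4)*(s - 3)*(s + 2)*(s - 5)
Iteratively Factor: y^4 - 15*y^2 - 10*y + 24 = (y - 1)*(y^3 + y^2 - 14*y - 24) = (y - 1)*(y + 3)*(y^2 - 2*y - 8) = (y - 4)*(y - 1)*(y + 3)*(y + 2)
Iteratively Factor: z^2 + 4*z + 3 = (z + 3)*(z + 1)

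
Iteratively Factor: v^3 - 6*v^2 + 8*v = (v)*(v^2 - 6*v + 8) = v*(v - 4)*(v - 2)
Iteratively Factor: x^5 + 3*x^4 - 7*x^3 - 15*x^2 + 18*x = (x - 2)*(x^4 + 5*x^3 + 3*x^2 - 9*x) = (x - 2)*(x + 3)*(x^3 + 2*x^2 - 3*x) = (x - 2)*(x + 3)^2*(x^2 - x) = (x - 2)*(x - 1)*(x + 3)^2*(x)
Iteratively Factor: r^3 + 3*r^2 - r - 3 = (r + 1)*(r^2 + 2*r - 3) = (r + 1)*(r + 3)*(r - 1)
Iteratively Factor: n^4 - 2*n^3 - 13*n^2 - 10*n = (n - 5)*(n^3 + 3*n^2 + 2*n) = n*(n - 5)*(n^2 + 3*n + 2) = n*(n - 5)*(n + 1)*(n + 2)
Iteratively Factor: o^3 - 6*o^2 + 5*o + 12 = (o - 4)*(o^2 - 2*o - 3) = (o - 4)*(o - 3)*(o + 1)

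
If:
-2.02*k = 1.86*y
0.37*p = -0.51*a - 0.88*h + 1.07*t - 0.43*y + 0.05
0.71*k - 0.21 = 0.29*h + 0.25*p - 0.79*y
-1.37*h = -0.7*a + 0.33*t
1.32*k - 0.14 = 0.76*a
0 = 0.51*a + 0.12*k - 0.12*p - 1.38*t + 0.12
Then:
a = -2.75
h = -1.12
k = -1.48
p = 1.34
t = -1.17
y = 1.60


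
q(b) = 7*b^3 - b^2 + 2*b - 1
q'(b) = 21*b^2 - 2*b + 2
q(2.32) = 85.67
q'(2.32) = 110.39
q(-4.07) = -497.64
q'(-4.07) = 358.00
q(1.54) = 25.27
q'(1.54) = 48.72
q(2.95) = 175.90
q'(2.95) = 178.85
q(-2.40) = -108.33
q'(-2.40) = 127.76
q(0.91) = 5.27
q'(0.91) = 17.57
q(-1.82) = -50.15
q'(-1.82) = 75.20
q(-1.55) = -32.57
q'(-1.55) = 55.55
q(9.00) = 5039.00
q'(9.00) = 1685.00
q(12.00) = 11975.00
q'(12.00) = 3002.00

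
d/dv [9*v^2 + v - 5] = 18*v + 1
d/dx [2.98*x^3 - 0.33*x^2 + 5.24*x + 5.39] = 8.94*x^2 - 0.66*x + 5.24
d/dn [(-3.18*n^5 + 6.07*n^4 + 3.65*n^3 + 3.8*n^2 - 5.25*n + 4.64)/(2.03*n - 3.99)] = (-25.8216*n^5 + 100.4073*n^4 - 82.0582*n^3 - 35.9765*n^2 - 30.324*n + 11.5283)/(4.1209*n^2 - 16.1994*n + 15.9201)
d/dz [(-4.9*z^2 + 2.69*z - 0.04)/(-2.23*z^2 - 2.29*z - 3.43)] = (17.2197*z^2 + 33.4356*z - 9.3183)/(4.9729*z^4 + 10.2134*z^3 + 20.5419*z^2 + 15.7094*z + 11.7649)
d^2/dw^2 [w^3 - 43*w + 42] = 6*w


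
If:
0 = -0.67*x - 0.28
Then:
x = -0.42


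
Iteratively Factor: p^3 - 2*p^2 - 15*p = (p)*(p^2 - 2*p - 15) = p*(p + 3)*(p - 5)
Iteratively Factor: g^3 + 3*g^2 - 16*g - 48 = (g - 4)*(g^2 + 7*g + 12) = (g - 4)*(g + 3)*(g + 4)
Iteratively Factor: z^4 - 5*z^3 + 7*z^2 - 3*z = (z)*(z^3 - 5*z^2 + 7*z - 3) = z*(z - 3)*(z^2 - 2*z + 1) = z*(z - 3)*(z - 1)*(z - 1)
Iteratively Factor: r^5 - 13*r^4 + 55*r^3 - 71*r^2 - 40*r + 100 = (r - 2)*(r^4 - 11*r^3 + 33*r^2 - 5*r - 50) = (r - 5)*(r - 2)*(r^3 - 6*r^2 + 3*r + 10) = (r - 5)*(r - 2)^2*(r^2 - 4*r - 5) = (r - 5)^2*(r - 2)^2*(r + 1)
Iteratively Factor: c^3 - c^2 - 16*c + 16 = (c - 1)*(c^2 - 16) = (c - 1)*(c + 4)*(c - 4)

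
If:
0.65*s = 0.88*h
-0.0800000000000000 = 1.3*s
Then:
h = -0.05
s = -0.06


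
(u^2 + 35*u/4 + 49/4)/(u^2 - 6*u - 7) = (4*u^2 + 35*u + 49)/(4*(u^2 - 6*u - 7))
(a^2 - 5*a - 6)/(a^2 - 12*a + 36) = (a + 1)/(a - 6)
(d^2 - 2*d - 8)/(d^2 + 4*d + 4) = (d - 4)/(d + 2)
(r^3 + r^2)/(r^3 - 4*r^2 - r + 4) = r^2/(r^2 - 5*r + 4)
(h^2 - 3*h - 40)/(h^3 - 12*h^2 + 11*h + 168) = (h + 5)/(h^2 - 4*h - 21)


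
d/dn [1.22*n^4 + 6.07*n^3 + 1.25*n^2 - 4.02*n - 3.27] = 4.88*n^3 + 18.21*n^2 + 2.5*n - 4.02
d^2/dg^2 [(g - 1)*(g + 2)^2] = 6*g + 6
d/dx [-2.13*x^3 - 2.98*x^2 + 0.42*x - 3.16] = -6.39*x^2 - 5.96*x + 0.42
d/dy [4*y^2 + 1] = 8*y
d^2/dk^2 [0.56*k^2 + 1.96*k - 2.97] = 1.12000000000000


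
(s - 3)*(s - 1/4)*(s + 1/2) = s^3 - 11*s^2/4 - 7*s/8 + 3/8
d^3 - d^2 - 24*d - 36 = (d - 6)*(d + 2)*(d + 3)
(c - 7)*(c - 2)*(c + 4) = c^3 - 5*c^2 - 22*c + 56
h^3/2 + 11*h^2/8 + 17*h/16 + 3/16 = (h/2 + 1/2)*(h + 1/4)*(h + 3/2)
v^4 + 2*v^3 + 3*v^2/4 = v^2*(v + 1/2)*(v + 3/2)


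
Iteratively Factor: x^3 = (x)*(x^2) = x^2*(x)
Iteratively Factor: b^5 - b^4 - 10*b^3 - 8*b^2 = (b + 1)*(b^4 - 2*b^3 - 8*b^2) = b*(b + 1)*(b^3 - 2*b^2 - 8*b) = b*(b - 4)*(b + 1)*(b^2 + 2*b) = b^2*(b - 4)*(b + 1)*(b + 2)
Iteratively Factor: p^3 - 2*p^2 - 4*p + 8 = (p - 2)*(p^2 - 4) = (p - 2)^2*(p + 2)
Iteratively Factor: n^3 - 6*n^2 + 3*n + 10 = (n + 1)*(n^2 - 7*n + 10) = (n - 2)*(n + 1)*(n - 5)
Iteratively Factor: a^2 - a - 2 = (a - 2)*(a + 1)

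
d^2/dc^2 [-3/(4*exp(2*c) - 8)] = 3*(-exp(2*c) - 2)*exp(2*c)/(exp(2*c) - 2)^3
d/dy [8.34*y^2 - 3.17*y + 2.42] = 16.68*y - 3.17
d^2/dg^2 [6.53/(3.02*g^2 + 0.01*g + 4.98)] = (-119.112424*g^2 - 0.394412*g + 6.53*(6.04*g + 0.01)*(12.08*g + 0.02) - 196.417176)/(3.02*g^2 + 0.01*g + 4.98)^3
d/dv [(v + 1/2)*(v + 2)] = 2*v + 5/2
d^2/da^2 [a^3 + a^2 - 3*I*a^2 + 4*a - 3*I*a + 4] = 6*a + 2 - 6*I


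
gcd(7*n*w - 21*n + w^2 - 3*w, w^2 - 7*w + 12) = w - 3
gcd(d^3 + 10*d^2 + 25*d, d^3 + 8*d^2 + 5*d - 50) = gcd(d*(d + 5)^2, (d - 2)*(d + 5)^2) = d^2 + 10*d + 25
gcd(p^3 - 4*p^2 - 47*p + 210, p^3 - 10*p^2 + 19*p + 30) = p^2 - 11*p + 30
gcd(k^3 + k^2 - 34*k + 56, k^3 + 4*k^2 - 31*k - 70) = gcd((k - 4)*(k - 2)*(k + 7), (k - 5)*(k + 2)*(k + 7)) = k + 7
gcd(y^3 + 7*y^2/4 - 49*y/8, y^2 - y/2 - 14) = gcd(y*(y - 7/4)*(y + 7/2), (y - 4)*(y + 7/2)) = y + 7/2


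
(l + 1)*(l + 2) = l^2 + 3*l + 2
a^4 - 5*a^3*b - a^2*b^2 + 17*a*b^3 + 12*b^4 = (a - 4*b)*(a - 3*b)*(a + b)^2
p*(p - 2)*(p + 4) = p^3 + 2*p^2 - 8*p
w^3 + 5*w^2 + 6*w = w*(w + 2)*(w + 3)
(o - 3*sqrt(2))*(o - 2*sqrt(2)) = o^2 - 5*sqrt(2)*o + 12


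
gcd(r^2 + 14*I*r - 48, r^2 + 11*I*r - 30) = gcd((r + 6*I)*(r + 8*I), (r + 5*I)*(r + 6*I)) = r + 6*I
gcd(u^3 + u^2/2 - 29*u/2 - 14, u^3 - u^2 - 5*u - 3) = u + 1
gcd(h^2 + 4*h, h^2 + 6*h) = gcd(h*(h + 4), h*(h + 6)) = h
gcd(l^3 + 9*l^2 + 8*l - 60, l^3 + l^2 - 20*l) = l + 5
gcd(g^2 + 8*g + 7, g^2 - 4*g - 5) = g + 1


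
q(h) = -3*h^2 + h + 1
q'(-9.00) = 55.00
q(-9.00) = -251.00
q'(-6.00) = 37.00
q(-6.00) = -113.00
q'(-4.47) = 27.82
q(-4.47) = -63.41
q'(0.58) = -2.48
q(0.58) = 0.57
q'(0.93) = -4.58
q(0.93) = -0.66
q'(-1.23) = 8.38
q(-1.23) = -4.77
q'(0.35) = -1.10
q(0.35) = 0.98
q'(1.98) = -10.88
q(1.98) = -8.78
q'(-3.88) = 24.28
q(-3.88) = -48.04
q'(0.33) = -0.98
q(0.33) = 1.00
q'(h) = 1 - 6*h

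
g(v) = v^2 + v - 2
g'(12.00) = 25.00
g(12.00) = 154.00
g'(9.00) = 19.00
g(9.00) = 88.00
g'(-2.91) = -4.82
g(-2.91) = 3.56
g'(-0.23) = 0.54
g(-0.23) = -2.18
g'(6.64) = 14.28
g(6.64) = 48.73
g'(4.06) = 9.12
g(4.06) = 18.54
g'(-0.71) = -0.42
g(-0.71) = -2.21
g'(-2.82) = -4.64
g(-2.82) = 3.13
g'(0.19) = 1.38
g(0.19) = -1.77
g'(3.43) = 7.86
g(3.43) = 13.19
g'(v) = 2*v + 1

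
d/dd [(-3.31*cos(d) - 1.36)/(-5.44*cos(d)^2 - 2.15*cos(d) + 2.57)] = (18.0064*cos(d)^2 + 14.7968*cos(d) + 11.4307)*sin(d)/(29.5936*cos(d)^4 + 23.392*cos(d)^3 - 23.3391*cos(d)^2 - 11.051*cos(d) + 6.6049)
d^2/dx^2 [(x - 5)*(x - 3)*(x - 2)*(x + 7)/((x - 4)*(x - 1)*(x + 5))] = 12*(-3*x^6 + 52*x^5 - 339*x^4 + 784*x^3 - 505*x^2 + 1500*x - 4945)/(x^9 - 63*x^7 + 60*x^6 + 1323*x^5 - 2520*x^4 - 8061*x^3 + 26460*x^2 - 25200*x + 8000)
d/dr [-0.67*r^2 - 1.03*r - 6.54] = -1.34*r - 1.03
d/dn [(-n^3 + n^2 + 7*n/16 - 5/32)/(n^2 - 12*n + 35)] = (-16*n^4 + 384*n^3 - 1879*n^2 + 1125*n + 215)/(16*(n^4 - 24*n^3 + 214*n^2 - 840*n + 1225))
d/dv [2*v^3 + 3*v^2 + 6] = 6*v*(v + 1)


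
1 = 1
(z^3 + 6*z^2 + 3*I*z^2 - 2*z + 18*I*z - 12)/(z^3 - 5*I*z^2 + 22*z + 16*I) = (z + 6)/(z - 8*I)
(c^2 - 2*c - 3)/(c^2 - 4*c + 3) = (c + 1)/(c - 1)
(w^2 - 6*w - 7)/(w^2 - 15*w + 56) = (w + 1)/(w - 8)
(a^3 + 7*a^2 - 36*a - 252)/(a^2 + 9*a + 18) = (a^2 + a - 42)/(a + 3)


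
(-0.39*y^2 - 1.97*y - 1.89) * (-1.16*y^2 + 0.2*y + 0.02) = 0.4524*y^4 + 2.2072*y^3 + 1.7906*y^2 - 0.4174*y - 0.0378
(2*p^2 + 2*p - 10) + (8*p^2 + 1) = 10*p^2 + 2*p - 9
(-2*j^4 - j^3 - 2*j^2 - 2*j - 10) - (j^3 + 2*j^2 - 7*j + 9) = -2*j^4 - 2*j^3 - 4*j^2 + 5*j - 19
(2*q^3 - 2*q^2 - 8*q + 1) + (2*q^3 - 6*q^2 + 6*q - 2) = 4*q^3 - 8*q^2 - 2*q - 1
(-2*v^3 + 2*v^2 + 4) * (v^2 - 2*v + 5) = -2*v^5 + 6*v^4 - 14*v^3 + 14*v^2 - 8*v + 20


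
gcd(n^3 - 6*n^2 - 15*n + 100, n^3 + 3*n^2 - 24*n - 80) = n^2 - n - 20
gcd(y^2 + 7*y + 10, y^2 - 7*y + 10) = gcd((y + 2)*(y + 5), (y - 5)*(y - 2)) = 1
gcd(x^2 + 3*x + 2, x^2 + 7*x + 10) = x + 2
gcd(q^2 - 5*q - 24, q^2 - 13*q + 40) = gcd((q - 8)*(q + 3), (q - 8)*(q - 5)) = q - 8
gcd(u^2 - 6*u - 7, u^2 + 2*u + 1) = u + 1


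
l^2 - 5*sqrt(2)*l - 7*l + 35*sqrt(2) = (l - 7)*(l - 5*sqrt(2))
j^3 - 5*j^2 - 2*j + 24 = (j - 4)*(j - 3)*(j + 2)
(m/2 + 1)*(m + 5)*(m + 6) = m^3/2 + 13*m^2/2 + 26*m + 30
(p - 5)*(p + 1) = p^2 - 4*p - 5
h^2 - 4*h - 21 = (h - 7)*(h + 3)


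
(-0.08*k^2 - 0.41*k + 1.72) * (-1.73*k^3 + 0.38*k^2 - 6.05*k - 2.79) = 0.1384*k^5 + 0.6789*k^4 - 2.6474*k^3 + 3.3573*k^2 - 9.2621*k - 4.7988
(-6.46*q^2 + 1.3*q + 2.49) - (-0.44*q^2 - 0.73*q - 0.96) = -6.02*q^2 + 2.03*q + 3.45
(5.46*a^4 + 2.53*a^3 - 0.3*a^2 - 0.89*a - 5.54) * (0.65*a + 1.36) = 3.549*a^5 + 9.0701*a^4 + 3.2458*a^3 - 0.9865*a^2 - 4.8114*a - 7.5344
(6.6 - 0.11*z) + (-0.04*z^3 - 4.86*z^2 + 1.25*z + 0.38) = -0.04*z^3 - 4.86*z^2 + 1.14*z + 6.98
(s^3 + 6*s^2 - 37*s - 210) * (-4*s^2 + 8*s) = -4*s^5 - 16*s^4 + 196*s^3 + 544*s^2 - 1680*s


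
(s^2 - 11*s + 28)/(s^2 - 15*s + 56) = (s - 4)/(s - 8)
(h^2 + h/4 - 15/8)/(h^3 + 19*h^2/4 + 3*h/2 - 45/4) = (h + 3/2)/(h^2 + 6*h + 9)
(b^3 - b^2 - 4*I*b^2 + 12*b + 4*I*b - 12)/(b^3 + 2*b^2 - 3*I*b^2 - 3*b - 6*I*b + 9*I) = (b^2 - 4*I*b + 12)/(b^2 + 3*b*(1 - I) - 9*I)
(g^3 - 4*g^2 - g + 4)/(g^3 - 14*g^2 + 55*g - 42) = (g^2 - 3*g - 4)/(g^2 - 13*g + 42)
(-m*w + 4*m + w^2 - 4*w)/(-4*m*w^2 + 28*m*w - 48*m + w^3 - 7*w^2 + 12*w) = (-m + w)/(-4*m*w + 12*m + w^2 - 3*w)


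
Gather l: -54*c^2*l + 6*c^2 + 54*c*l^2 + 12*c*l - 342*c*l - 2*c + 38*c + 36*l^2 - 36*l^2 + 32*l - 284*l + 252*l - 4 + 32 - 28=6*c^2 + 54*c*l^2 + 36*c + l*(-54*c^2 - 330*c)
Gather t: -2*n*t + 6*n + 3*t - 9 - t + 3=6*n + t*(2 - 2*n) - 6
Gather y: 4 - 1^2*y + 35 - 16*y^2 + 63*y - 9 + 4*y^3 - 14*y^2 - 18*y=4*y^3 - 30*y^2 + 44*y + 30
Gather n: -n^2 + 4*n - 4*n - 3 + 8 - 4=1 - n^2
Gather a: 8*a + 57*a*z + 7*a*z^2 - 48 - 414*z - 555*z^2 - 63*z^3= a*(7*z^2 + 57*z + 8) - 63*z^3 - 555*z^2 - 414*z - 48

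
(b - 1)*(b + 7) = b^2 + 6*b - 7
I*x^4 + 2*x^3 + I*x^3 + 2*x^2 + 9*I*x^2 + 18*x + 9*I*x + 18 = (x - 3*I)*(x - 2*I)*(x + 3*I)*(I*x + I)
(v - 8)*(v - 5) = v^2 - 13*v + 40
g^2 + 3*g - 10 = (g - 2)*(g + 5)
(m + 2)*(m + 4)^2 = m^3 + 10*m^2 + 32*m + 32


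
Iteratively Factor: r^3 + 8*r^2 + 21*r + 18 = (r + 3)*(r^2 + 5*r + 6) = (r + 2)*(r + 3)*(r + 3)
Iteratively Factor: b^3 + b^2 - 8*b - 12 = (b + 2)*(b^2 - b - 6) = (b + 2)^2*(b - 3)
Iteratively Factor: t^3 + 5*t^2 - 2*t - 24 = (t + 4)*(t^2 + t - 6) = (t - 2)*(t + 4)*(t + 3)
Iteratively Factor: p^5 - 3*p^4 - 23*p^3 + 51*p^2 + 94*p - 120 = (p - 1)*(p^4 - 2*p^3 - 25*p^2 + 26*p + 120) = (p - 1)*(p + 2)*(p^3 - 4*p^2 - 17*p + 60) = (p - 1)*(p + 2)*(p + 4)*(p^2 - 8*p + 15) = (p - 5)*(p - 1)*(p + 2)*(p + 4)*(p - 3)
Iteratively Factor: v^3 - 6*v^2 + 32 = (v - 4)*(v^2 - 2*v - 8) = (v - 4)^2*(v + 2)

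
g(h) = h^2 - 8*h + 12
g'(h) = 2*h - 8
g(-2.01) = 32.12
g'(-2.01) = -12.02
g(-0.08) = 12.65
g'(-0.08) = -8.16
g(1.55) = 2.00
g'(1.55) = -4.90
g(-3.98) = 59.68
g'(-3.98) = -15.96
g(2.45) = -1.60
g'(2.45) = -3.10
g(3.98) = -4.00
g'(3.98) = -0.04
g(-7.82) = 135.71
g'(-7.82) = -23.64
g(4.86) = -3.26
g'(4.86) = 1.72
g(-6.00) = 96.00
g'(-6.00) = -20.00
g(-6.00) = 96.00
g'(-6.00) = -20.00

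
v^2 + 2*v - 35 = (v - 5)*(v + 7)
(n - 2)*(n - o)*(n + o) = n^3 - 2*n^2 - n*o^2 + 2*o^2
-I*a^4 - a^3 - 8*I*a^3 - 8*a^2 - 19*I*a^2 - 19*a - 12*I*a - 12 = (a + 3)*(a + 4)*(a - I)*(-I*a - I)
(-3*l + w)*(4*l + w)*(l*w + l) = -12*l^3*w - 12*l^3 + l^2*w^2 + l^2*w + l*w^3 + l*w^2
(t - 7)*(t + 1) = t^2 - 6*t - 7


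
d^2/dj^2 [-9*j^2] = -18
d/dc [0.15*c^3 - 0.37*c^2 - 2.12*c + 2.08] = 0.45*c^2 - 0.74*c - 2.12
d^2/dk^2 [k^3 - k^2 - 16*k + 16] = 6*k - 2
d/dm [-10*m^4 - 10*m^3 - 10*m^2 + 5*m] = -40*m^3 - 30*m^2 - 20*m + 5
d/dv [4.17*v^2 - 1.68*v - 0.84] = 8.34*v - 1.68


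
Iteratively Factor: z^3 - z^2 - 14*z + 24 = (z - 3)*(z^2 + 2*z - 8) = (z - 3)*(z - 2)*(z + 4)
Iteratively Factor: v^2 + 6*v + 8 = (v + 4)*(v + 2)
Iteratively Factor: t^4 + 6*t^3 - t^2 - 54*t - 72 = (t - 3)*(t^3 + 9*t^2 + 26*t + 24) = (t - 3)*(t + 2)*(t^2 + 7*t + 12) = (t - 3)*(t + 2)*(t + 4)*(t + 3)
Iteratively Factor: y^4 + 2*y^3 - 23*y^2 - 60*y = (y)*(y^3 + 2*y^2 - 23*y - 60) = y*(y - 5)*(y^2 + 7*y + 12) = y*(y - 5)*(y + 3)*(y + 4)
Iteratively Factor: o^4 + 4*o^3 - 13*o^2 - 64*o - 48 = (o + 4)*(o^3 - 13*o - 12) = (o + 3)*(o + 4)*(o^2 - 3*o - 4) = (o - 4)*(o + 3)*(o + 4)*(o + 1)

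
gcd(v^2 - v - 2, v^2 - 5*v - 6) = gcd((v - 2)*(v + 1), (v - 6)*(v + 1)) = v + 1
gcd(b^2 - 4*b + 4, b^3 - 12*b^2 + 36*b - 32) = b^2 - 4*b + 4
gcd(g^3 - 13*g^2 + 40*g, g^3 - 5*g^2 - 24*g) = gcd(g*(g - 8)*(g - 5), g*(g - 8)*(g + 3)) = g^2 - 8*g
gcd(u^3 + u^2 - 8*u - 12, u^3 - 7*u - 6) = u^2 - u - 6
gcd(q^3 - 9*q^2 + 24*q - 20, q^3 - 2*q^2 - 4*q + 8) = q^2 - 4*q + 4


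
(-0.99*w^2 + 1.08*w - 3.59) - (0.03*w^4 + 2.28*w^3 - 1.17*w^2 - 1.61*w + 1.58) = -0.03*w^4 - 2.28*w^3 + 0.18*w^2 + 2.69*w - 5.17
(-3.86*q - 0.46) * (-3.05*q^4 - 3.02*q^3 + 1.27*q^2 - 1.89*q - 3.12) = 11.773*q^5 + 13.0602*q^4 - 3.513*q^3 + 6.7112*q^2 + 12.9126*q + 1.4352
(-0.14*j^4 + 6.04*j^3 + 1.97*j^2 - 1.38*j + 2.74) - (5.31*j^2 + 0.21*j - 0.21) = -0.14*j^4 + 6.04*j^3 - 3.34*j^2 - 1.59*j + 2.95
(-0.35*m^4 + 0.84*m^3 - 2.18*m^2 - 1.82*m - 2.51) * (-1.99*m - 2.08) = 0.6965*m^5 - 0.9436*m^4 + 2.591*m^3 + 8.1562*m^2 + 8.7805*m + 5.2208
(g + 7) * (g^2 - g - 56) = g^3 + 6*g^2 - 63*g - 392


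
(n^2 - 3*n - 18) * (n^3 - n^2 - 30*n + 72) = n^5 - 4*n^4 - 45*n^3 + 180*n^2 + 324*n - 1296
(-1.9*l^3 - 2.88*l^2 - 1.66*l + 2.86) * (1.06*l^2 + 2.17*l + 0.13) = -2.014*l^5 - 7.1758*l^4 - 8.2562*l^3 - 0.945*l^2 + 5.9904*l + 0.3718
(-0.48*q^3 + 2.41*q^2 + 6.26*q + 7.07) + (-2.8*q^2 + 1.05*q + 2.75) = -0.48*q^3 - 0.39*q^2 + 7.31*q + 9.82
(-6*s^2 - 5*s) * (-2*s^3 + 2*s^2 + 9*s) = 12*s^5 - 2*s^4 - 64*s^3 - 45*s^2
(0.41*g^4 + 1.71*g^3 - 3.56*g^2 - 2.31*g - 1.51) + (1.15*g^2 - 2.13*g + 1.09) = 0.41*g^4 + 1.71*g^3 - 2.41*g^2 - 4.44*g - 0.42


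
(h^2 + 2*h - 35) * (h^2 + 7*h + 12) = h^4 + 9*h^3 - 9*h^2 - 221*h - 420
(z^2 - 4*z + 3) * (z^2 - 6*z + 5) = z^4 - 10*z^3 + 32*z^2 - 38*z + 15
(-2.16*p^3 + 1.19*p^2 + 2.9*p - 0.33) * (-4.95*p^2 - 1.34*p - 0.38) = 10.692*p^5 - 2.9961*p^4 - 15.1288*p^3 - 2.7047*p^2 - 0.6598*p + 0.1254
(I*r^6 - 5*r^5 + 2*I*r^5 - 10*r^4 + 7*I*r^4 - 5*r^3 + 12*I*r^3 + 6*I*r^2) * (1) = I*r^6 - 5*r^5 + 2*I*r^5 - 10*r^4 + 7*I*r^4 - 5*r^3 + 12*I*r^3 + 6*I*r^2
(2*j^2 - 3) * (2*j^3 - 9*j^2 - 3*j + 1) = 4*j^5 - 18*j^4 - 12*j^3 + 29*j^2 + 9*j - 3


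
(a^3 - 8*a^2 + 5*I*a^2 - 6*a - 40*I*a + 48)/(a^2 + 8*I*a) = (a^3 + a^2*(-8 + 5*I) - 2*a*(3 + 20*I) + 48)/(a*(a + 8*I))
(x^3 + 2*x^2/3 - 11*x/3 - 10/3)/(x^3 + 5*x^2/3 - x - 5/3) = (x - 2)/(x - 1)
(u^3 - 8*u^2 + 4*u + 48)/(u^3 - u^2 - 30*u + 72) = (u^2 - 4*u - 12)/(u^2 + 3*u - 18)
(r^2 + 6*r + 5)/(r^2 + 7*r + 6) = (r + 5)/(r + 6)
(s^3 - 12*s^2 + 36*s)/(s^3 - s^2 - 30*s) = (s - 6)/(s + 5)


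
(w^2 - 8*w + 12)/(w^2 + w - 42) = (w - 2)/(w + 7)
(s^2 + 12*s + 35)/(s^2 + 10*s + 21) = (s + 5)/(s + 3)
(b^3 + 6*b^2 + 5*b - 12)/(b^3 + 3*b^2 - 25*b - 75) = (b^2 + 3*b - 4)/(b^2 - 25)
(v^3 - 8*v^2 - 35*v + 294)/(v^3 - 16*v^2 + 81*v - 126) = (v^2 - v - 42)/(v^2 - 9*v + 18)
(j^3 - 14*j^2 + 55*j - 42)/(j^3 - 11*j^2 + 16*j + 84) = (j - 1)/(j + 2)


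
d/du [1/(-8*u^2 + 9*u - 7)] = (16*u - 9)/(8*u^2 - 9*u + 7)^2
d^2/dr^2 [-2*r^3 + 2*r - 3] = -12*r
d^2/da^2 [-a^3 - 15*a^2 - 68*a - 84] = -6*a - 30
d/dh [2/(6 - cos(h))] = -2*sin(h)/(cos(h) - 6)^2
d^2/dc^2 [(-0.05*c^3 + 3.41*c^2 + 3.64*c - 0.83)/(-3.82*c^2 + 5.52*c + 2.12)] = (-8.88178419700125e-16*c^5 - 246.18504*c^3 - 89.5123919999999*c^2 - 280.531008*c + 118.565872)/(55.742968*c^6 - 241.650144*c^5 + 256.38312*c^4 + 100.0224*c^3 - 142.28592*c^2 - 74.427264*c - 9.528128)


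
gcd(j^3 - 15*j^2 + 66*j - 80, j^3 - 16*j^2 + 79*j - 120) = j^2 - 13*j + 40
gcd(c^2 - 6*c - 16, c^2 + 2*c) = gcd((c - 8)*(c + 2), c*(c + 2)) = c + 2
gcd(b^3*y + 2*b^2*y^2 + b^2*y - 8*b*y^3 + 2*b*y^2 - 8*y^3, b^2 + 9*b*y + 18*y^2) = 1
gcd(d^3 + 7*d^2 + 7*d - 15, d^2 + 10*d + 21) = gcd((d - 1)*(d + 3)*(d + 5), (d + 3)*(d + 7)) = d + 3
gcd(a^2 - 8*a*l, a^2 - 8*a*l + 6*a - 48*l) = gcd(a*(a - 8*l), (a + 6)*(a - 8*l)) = a - 8*l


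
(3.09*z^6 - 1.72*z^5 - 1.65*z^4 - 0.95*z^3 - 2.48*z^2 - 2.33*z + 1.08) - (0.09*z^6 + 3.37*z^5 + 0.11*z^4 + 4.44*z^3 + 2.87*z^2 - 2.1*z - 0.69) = 3.0*z^6 - 5.09*z^5 - 1.76*z^4 - 5.39*z^3 - 5.35*z^2 - 0.23*z + 1.77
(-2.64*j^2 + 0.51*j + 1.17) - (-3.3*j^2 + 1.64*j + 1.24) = 0.66*j^2 - 1.13*j - 0.0700000000000001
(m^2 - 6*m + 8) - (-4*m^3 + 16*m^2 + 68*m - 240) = 4*m^3 - 15*m^2 - 74*m + 248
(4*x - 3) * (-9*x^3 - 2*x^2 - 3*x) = -36*x^4 + 19*x^3 - 6*x^2 + 9*x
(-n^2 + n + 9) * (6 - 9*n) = 9*n^3 - 15*n^2 - 75*n + 54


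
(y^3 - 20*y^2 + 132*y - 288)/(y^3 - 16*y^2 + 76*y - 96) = (y - 6)/(y - 2)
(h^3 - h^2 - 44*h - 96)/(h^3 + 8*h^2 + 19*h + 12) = (h - 8)/(h + 1)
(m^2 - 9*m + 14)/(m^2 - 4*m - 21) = (m - 2)/(m + 3)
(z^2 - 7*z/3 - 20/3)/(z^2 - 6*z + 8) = (z + 5/3)/(z - 2)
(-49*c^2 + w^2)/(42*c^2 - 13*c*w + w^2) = (7*c + w)/(-6*c + w)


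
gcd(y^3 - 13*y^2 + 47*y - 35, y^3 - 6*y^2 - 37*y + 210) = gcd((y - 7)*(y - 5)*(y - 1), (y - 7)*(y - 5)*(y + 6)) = y^2 - 12*y + 35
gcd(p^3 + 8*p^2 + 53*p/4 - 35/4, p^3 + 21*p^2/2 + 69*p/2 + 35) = p^2 + 17*p/2 + 35/2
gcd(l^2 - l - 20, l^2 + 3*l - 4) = l + 4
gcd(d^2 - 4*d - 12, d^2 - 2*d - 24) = d - 6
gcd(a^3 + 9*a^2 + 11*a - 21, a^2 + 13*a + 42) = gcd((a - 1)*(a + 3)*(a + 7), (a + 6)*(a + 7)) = a + 7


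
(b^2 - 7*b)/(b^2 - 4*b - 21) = b/(b + 3)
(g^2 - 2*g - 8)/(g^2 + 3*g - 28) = (g + 2)/(g + 7)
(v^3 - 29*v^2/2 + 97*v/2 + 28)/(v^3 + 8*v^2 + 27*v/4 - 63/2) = 2*(2*v^3 - 29*v^2 + 97*v + 56)/(4*v^3 + 32*v^2 + 27*v - 126)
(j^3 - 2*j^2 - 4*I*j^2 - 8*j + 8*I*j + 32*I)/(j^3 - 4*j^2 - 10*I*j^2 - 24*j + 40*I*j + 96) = (j + 2)/(j - 6*I)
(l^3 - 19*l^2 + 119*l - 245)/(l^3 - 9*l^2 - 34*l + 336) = (l^2 - 12*l + 35)/(l^2 - 2*l - 48)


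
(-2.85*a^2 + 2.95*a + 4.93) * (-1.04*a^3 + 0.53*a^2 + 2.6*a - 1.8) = 2.964*a^5 - 4.5785*a^4 - 10.9737*a^3 + 15.4129*a^2 + 7.508*a - 8.874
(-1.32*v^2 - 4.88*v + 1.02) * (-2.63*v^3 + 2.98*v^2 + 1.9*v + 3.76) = 3.4716*v^5 + 8.9008*v^4 - 19.733*v^3 - 11.1956*v^2 - 16.4108*v + 3.8352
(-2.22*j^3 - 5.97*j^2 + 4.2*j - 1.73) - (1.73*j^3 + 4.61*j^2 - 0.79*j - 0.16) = -3.95*j^3 - 10.58*j^2 + 4.99*j - 1.57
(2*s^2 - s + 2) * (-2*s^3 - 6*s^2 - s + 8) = -4*s^5 - 10*s^4 + 5*s^2 - 10*s + 16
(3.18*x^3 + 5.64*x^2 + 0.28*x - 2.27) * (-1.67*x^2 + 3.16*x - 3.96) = -5.3106*x^5 + 0.630000000000003*x^4 + 4.762*x^3 - 17.6587*x^2 - 8.282*x + 8.9892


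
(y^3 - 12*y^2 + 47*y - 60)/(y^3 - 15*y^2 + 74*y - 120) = (y - 3)/(y - 6)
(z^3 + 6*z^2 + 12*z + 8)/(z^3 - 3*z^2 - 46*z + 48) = (z^3 + 6*z^2 + 12*z + 8)/(z^3 - 3*z^2 - 46*z + 48)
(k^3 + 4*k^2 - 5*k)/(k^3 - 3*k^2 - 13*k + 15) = k*(k + 5)/(k^2 - 2*k - 15)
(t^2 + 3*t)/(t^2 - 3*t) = (t + 3)/(t - 3)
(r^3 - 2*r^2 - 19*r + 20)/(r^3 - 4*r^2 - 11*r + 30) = (r^2 + 3*r - 4)/(r^2 + r - 6)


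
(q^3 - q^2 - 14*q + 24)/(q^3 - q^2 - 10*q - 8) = (-q^3 + q^2 + 14*q - 24)/(-q^3 + q^2 + 10*q + 8)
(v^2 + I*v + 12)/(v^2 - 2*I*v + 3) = (v + 4*I)/(v + I)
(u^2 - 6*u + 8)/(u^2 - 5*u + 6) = (u - 4)/(u - 3)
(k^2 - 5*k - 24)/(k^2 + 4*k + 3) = (k - 8)/(k + 1)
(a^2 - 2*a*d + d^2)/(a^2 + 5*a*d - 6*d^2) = (a - d)/(a + 6*d)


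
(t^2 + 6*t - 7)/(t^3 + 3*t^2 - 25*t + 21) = 1/(t - 3)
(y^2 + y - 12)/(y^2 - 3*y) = (y + 4)/y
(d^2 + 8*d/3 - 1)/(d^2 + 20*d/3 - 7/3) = (d + 3)/(d + 7)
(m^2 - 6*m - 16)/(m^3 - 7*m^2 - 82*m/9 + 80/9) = 9*(m + 2)/(9*m^2 + 9*m - 10)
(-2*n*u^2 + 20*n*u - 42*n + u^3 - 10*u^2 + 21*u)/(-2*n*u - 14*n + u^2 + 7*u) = (u^2 - 10*u + 21)/(u + 7)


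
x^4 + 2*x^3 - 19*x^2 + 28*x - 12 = (x - 2)*(x - 1)^2*(x + 6)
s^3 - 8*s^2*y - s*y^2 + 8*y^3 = (s - 8*y)*(s - y)*(s + y)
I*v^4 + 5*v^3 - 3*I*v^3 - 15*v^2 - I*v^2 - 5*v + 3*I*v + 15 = (v - 3)*(v + 1)*(v - 5*I)*(I*v - I)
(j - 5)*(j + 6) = j^2 + j - 30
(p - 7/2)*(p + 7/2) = p^2 - 49/4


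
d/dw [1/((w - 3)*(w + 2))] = (1 - 2*w)/(w^4 - 2*w^3 - 11*w^2 + 12*w + 36)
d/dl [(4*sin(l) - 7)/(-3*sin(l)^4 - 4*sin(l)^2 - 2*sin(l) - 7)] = 2*(18*sin(l)^4 - 42*sin(l)^3 + 8*sin(l)^2 - 28*sin(l) - 21)*cos(l)/(3*sin(l)^4 + 4*sin(l)^2 + 2*sin(l) + 7)^2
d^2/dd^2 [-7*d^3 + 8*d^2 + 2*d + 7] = 16 - 42*d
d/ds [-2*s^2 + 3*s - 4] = 3 - 4*s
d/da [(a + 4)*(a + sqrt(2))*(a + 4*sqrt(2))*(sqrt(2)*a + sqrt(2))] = 4*sqrt(2)*a^3 + 15*sqrt(2)*a^2 + 30*a^2 + 24*sqrt(2)*a + 100*a + 40 + 40*sqrt(2)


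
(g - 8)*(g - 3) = g^2 - 11*g + 24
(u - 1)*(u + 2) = u^2 + u - 2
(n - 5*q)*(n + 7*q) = n^2 + 2*n*q - 35*q^2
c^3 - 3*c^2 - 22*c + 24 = (c - 6)*(c - 1)*(c + 4)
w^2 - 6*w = w*(w - 6)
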